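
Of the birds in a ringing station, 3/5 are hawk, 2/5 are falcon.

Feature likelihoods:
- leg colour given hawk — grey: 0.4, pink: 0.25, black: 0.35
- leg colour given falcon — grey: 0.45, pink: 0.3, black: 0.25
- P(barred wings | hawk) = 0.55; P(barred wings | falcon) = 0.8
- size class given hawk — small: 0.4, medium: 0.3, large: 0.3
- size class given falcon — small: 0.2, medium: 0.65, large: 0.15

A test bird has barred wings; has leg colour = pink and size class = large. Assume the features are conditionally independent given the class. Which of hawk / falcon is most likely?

hawk: 0.6 × 0.25 × 0.55 × 0.3 = 0.02475
falcon: 0.4 × 0.3 × 0.8 × 0.15 = 0.0144
Highest score → hawk.

hawk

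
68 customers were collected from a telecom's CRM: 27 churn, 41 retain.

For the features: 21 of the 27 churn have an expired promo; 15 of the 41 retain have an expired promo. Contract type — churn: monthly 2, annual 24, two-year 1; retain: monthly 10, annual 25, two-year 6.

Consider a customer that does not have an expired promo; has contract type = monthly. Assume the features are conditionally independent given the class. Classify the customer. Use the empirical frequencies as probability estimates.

retain

churn: (27/68) × (6/27) × (2/27) ≈ 0.00653595
retain: (41/68) × (26/41) × (10/41) ≈ 0.0932568
Highest score → retain.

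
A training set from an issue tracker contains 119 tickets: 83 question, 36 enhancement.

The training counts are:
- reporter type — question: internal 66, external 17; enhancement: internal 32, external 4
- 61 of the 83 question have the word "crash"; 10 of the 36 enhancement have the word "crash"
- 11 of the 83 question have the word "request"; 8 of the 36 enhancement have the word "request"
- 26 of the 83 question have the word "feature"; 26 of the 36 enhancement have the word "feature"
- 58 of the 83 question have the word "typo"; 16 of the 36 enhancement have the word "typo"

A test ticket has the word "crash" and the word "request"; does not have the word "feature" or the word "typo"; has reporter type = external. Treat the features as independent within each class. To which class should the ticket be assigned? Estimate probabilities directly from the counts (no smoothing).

question: (83/119) × (17/83) × (61/83) × (11/83) × (57/83) × (25/83) ≈ 0.00287824
enhancement: (36/119) × (4/36) × (10/36) × (8/36) × (10/36) × (20/36) ≈ 0.000320201
Highest score → question.

question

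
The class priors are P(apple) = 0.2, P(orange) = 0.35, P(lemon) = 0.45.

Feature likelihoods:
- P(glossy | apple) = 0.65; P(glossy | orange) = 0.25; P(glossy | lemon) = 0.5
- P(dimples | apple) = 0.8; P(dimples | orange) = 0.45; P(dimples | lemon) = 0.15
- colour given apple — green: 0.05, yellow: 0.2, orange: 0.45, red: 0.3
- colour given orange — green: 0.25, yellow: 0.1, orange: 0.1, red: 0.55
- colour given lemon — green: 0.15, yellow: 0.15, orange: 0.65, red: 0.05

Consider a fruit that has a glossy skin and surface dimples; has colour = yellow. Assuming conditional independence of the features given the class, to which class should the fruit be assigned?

apple

apple: 0.2 × 0.65 × 0.8 × 0.2 = 0.0208
orange: 0.35 × 0.25 × 0.45 × 0.1 = 0.0039375
lemon: 0.45 × 0.5 × 0.15 × 0.15 = 0.0050625
Highest score → apple.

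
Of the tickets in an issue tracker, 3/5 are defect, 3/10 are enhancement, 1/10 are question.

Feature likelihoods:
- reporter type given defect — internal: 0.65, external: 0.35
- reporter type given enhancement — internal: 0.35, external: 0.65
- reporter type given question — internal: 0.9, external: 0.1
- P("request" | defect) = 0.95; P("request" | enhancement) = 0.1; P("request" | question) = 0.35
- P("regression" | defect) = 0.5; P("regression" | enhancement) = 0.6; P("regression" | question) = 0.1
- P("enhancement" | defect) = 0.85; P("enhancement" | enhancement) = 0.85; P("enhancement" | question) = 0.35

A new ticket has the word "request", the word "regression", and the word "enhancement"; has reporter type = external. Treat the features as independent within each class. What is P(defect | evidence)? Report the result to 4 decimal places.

defect: 0.6 × 0.35 × 0.95 × 0.5 × 0.85 = 0.0847875
enhancement: 0.3 × 0.65 × 0.1 × 0.6 × 0.85 = 0.009945
question: 0.1 × 0.1 × 0.35 × 0.1 × 0.35 = 0.0001225
P(defect | x) = 0.0847875 / 0.094855 ≈ 0.8939

0.8939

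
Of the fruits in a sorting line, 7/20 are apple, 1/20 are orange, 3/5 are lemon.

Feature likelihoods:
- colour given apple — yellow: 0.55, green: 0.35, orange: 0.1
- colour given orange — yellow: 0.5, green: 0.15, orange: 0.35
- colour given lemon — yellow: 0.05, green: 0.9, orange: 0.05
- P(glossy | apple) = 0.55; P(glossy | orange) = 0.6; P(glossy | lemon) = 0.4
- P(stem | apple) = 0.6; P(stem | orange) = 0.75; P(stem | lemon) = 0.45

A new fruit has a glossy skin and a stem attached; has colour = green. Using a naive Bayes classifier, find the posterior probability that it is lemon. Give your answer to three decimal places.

0.689

apple: 0.35 × 0.35 × 0.55 × 0.6 = 0.040425
orange: 0.05 × 0.15 × 0.6 × 0.75 = 0.003375
lemon: 0.6 × 0.9 × 0.4 × 0.45 = 0.0972
P(lemon | x) = 0.0972 / 0.141 ≈ 0.689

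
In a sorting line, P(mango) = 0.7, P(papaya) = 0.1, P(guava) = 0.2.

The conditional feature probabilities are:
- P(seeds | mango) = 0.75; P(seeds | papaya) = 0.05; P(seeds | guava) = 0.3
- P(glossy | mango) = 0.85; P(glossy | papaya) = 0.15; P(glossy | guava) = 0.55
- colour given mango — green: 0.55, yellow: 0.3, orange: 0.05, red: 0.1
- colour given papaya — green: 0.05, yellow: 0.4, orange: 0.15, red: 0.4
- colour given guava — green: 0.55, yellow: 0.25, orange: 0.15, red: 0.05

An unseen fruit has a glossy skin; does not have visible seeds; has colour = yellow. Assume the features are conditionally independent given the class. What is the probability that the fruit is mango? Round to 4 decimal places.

0.6414

mango: 0.7 × (1−0.75) × 0.85 × 0.3 = 0.044625
papaya: 0.1 × (1−0.05) × 0.15 × 0.4 = 0.0057
guava: 0.2 × (1−0.3) × 0.55 × 0.25 = 0.01925
P(mango | x) = 0.044625 / 0.069575 ≈ 0.6414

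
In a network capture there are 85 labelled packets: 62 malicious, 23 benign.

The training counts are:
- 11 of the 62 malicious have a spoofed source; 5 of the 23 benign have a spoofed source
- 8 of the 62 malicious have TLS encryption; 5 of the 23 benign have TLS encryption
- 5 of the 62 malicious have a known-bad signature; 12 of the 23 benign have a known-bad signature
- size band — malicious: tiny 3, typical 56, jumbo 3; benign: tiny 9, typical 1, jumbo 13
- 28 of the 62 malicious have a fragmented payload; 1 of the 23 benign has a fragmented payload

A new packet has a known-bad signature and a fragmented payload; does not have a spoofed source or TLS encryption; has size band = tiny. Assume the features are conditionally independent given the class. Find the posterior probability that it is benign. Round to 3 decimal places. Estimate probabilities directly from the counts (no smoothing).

malicious: (62/85) × (51/62) × (54/62) × (5/62) × (3/62) × (28/62) ≈ 0.000920932
benign: (23/85) × (18/23) × (18/23) × (12/23) × (9/23) × (1/23) ≈ 0.00147109
P(benign | x) = 0.00147109 / 0.002392022 ≈ 0.615

0.615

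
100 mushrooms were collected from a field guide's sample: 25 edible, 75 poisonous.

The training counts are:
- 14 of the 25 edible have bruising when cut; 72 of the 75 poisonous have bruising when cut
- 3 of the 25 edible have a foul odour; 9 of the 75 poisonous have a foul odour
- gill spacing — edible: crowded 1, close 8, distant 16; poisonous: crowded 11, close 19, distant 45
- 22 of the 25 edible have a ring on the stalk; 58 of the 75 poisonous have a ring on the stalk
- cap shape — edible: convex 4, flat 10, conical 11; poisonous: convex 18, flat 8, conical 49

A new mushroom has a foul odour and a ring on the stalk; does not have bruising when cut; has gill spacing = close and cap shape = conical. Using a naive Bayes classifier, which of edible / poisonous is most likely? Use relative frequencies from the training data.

edible

edible: (25/100) × (11/25) × (3/25) × (8/25) × (22/25) × (11/25) = 0.0016355328
poisonous: (75/100) × (3/75) × (9/75) × (19/75) × (58/75) × (49/75) ≈ 0.000460783
Highest score → edible.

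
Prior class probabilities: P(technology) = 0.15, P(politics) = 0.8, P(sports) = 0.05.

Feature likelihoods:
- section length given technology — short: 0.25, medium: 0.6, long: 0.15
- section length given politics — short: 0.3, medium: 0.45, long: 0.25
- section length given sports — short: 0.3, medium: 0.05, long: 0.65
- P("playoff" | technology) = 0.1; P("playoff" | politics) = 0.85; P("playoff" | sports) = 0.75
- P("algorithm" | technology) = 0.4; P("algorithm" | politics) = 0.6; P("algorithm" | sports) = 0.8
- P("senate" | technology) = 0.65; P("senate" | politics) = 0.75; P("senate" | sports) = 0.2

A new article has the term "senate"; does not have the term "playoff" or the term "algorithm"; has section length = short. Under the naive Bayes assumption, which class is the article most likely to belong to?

technology

technology: 0.15 × 0.25 × (1−0.1) × (1−0.4) × 0.65 = 0.0131625
politics: 0.8 × 0.3 × (1−0.85) × (1−0.6) × 0.75 = 0.0108
sports: 0.05 × 0.3 × (1−0.75) × (1−0.8) × 0.2 = 0.00015
Highest score → technology.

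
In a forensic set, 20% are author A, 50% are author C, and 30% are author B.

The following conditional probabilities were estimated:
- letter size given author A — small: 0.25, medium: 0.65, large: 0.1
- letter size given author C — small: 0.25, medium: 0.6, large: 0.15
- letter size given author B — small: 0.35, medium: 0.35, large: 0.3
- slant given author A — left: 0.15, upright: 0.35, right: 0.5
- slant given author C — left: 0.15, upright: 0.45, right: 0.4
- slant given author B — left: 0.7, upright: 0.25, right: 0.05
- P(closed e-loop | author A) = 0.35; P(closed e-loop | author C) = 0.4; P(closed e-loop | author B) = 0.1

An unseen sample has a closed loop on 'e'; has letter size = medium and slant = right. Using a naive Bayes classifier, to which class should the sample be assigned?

author A: 0.2 × 0.65 × 0.5 × 0.35 = 0.02275
author C: 0.5 × 0.6 × 0.4 × 0.4 = 0.048
author B: 0.3 × 0.35 × 0.05 × 0.1 = 0.000525
Highest score → author C.

author C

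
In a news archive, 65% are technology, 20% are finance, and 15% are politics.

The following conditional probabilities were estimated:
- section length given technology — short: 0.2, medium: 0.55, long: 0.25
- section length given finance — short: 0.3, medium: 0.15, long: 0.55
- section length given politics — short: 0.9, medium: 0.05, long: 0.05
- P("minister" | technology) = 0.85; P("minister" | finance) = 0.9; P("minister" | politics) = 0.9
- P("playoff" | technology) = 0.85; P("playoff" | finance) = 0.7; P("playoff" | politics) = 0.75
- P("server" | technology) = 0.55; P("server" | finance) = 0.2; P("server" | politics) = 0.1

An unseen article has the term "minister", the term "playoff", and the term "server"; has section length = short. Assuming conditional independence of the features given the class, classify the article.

technology

technology: 0.65 × 0.2 × 0.85 × 0.85 × 0.55 = 0.05165875
finance: 0.2 × 0.3 × 0.9 × 0.7 × 0.2 = 0.00756
politics: 0.15 × 0.9 × 0.9 × 0.75 × 0.1 = 0.0091125
Highest score → technology.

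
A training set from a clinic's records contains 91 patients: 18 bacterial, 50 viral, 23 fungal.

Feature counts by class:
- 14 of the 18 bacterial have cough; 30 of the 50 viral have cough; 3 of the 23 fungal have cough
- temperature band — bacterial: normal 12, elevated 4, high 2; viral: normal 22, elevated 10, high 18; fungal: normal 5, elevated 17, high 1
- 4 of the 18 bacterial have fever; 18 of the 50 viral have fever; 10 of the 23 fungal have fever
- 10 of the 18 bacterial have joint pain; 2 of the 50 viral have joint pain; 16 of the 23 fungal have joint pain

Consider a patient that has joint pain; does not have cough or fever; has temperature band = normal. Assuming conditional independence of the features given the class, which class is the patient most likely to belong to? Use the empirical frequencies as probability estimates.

fungal

bacterial: (18/91) × (4/18) × (12/18) × (14/18) × (10/18) ≈ 0.0126622
viral: (50/91) × (20/50) × (22/50) × (32/50) × (2/50) ≈ 0.0024756
fungal: (23/91) × (20/23) × (5/23) × (13/23) × (16/23) ≈ 0.0187862
Highest score → fungal.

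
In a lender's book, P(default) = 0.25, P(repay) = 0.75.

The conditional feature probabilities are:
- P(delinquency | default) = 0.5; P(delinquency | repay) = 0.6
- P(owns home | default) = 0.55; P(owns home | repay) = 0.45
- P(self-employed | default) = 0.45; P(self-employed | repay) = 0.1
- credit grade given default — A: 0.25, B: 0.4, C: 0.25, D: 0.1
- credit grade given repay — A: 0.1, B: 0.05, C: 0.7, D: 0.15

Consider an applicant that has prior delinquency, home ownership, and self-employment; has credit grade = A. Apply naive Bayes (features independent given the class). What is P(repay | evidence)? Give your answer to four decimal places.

default: 0.25 × 0.5 × 0.55 × 0.45 × 0.25 = 0.007734375
repay: 0.75 × 0.6 × 0.45 × 0.1 × 0.1 = 0.002025
P(repay | x) = 0.002025 / 0.009759375 ≈ 0.2075

0.2075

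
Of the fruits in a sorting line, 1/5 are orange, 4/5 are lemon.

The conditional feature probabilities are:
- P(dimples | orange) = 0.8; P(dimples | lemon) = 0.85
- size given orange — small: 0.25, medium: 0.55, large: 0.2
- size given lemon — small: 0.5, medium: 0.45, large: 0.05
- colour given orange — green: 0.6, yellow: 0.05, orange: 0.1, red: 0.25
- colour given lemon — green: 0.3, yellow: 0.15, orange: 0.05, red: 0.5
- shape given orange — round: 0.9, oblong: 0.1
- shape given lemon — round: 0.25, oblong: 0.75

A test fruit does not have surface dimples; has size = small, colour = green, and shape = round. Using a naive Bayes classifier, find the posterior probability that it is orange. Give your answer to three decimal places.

orange: 0.2 × (1−0.8) × 0.25 × 0.6 × 0.9 = 0.0054
lemon: 0.8 × (1−0.85) × 0.5 × 0.3 × 0.25 = 0.0045
P(orange | x) = 0.0054 / 0.0099 ≈ 0.545

0.545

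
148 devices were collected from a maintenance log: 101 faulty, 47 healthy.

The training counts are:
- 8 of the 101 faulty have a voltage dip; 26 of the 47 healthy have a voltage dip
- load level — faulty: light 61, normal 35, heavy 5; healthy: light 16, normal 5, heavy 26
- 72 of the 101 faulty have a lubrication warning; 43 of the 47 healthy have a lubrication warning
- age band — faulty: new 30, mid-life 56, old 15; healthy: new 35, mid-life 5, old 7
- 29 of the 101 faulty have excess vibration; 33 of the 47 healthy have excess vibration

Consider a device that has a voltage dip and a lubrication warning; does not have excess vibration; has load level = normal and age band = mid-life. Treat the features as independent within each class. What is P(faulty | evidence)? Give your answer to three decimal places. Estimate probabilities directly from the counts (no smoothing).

faulty: (101/148) × (8/101) × (35/101) × (72/101) × (56/101) × (72/101) ≈ 0.00527793
healthy: (47/148) × (26/47) × (5/47) × (43/47) × (5/47) × (14/47) ≈ 0.000541822
P(faulty | x) = 0.00527793 / 0.005819752 ≈ 0.907

0.907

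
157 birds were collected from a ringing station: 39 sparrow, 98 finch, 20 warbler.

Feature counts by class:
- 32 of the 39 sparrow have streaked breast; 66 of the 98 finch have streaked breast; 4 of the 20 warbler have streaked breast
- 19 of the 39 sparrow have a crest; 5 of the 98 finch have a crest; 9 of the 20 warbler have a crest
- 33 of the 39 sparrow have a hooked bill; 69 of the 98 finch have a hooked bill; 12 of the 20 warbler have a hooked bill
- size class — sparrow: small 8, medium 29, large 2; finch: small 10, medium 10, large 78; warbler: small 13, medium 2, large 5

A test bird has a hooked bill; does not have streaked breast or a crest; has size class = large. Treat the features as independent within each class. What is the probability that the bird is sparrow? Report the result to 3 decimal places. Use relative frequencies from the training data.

0.008

sparrow: (39/157) × (7/39) × (20/39) × (33/39) × (2/39) ≈ 0.000992153
finch: (98/157) × (32/98) × (93/98) × (69/98) × (78/98) ≈ 0.108392
warbler: (20/157) × (16/20) × (11/20) × (12/20) × (5/20) ≈ 0.00840764
P(sparrow | x) = 0.000992153 / 0.117791793 ≈ 0.008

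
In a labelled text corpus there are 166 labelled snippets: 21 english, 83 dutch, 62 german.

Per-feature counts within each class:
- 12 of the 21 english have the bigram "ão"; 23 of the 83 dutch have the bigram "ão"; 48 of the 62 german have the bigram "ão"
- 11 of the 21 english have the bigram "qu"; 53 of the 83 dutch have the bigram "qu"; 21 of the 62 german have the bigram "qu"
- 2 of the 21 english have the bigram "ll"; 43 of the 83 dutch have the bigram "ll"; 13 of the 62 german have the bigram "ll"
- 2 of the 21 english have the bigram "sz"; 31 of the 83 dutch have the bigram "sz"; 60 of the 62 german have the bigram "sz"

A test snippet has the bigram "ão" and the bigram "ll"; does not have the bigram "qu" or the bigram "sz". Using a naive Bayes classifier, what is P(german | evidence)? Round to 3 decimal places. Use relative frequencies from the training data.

0.063

english: (21/166) × (12/21) × (10/21) × (2/21) × (19/21) ≈ 0.00296619
dutch: (83/166) × (23/83) × (30/83) × (43/83) × (52/83) ≈ 0.0162547
german: (62/166) × (48/62) × (41/62) × (13/62) × (2/62) ≈ 0.00129335
P(german | x) = 0.00129335 / 0.02051424 ≈ 0.063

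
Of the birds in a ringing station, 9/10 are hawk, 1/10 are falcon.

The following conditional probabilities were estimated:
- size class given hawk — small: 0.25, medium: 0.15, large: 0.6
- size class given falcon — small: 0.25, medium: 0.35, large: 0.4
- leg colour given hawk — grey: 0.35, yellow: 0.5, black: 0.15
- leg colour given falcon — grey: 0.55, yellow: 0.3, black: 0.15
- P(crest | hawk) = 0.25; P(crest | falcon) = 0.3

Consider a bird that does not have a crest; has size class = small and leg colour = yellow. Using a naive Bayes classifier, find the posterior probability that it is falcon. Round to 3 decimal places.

hawk: 0.9 × 0.25 × 0.5 × (1−0.25) = 0.084375
falcon: 0.1 × 0.25 × 0.3 × (1−0.3) = 0.00525
P(falcon | x) = 0.00525 / 0.089625 ≈ 0.059

0.059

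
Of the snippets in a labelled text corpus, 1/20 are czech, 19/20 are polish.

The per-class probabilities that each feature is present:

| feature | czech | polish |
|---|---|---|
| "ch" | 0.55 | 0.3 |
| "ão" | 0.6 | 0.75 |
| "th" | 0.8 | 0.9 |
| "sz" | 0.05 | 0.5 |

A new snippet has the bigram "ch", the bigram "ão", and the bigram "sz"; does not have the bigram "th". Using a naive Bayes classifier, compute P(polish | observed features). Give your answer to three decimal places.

czech: 0.05 × 0.55 × 0.6 × (1−0.8) × 0.05 = 0.000165
polish: 0.95 × 0.3 × 0.75 × (1−0.9) × 0.5 = 0.0106875
P(polish | x) = 0.0106875 / 0.0108525 ≈ 0.985

0.985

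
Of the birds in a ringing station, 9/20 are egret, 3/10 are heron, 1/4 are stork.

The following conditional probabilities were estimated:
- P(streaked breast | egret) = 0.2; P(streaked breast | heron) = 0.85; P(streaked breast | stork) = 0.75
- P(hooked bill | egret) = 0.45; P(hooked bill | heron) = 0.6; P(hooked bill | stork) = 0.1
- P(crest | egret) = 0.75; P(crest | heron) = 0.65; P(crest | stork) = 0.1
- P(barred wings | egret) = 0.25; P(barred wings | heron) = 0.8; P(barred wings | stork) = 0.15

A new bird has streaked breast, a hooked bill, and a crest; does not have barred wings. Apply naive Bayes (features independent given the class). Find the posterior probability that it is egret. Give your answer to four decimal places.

0.5147

egret: 0.45 × 0.2 × 0.45 × 0.75 × (1−0.25) = 0.02278125
heron: 0.3 × 0.85 × 0.6 × 0.65 × (1−0.8) = 0.01989
stork: 0.25 × 0.75 × 0.1 × 0.1 × (1−0.15) = 0.00159375
P(egret | x) = 0.02278125 / 0.044265 ≈ 0.5147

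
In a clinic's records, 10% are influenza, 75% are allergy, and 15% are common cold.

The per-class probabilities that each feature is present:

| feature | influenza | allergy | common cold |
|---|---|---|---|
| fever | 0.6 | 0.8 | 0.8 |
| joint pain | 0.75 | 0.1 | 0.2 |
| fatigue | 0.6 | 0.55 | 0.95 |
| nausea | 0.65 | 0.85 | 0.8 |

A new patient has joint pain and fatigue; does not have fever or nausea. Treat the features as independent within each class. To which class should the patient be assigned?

influenza: 0.1 × (1−0.6) × 0.75 × 0.6 × (1−0.65) = 0.0063
allergy: 0.75 × (1−0.8) × 0.1 × 0.55 × (1−0.85) = 0.0012375
common cold: 0.15 × (1−0.8) × 0.2 × 0.95 × (1−0.8) = 0.00114
Highest score → influenza.

influenza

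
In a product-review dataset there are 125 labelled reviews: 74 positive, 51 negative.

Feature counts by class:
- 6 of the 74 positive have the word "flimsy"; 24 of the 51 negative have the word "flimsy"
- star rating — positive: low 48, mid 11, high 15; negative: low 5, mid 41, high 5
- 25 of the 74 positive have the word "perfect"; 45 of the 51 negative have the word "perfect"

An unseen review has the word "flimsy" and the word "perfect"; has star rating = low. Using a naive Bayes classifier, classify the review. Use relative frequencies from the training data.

negative

positive: (74/125) × (6/74) × (48/74) × (25/74) ≈ 0.0105186
negative: (51/125) × (24/51) × (5/51) × (45/51) ≈ 0.016609
Highest score → negative.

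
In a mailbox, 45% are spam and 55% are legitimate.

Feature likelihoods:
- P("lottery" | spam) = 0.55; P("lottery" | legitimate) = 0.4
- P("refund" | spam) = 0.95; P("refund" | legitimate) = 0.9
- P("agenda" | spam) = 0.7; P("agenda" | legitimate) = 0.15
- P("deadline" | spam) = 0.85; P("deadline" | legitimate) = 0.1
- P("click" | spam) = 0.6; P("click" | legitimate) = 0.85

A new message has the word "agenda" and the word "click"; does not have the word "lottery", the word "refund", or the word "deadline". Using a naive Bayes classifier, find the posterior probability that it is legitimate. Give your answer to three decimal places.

spam: 0.45 × (1−0.55) × (1−0.95) × 0.7 × (1−0.85) × 0.6 = 0.000637875
legitimate: 0.55 × (1−0.4) × (1−0.9) × 0.15 × (1−0.1) × 0.85 = 0.00378675
P(legitimate | x) = 0.00378675 / 0.004424625 ≈ 0.856

0.856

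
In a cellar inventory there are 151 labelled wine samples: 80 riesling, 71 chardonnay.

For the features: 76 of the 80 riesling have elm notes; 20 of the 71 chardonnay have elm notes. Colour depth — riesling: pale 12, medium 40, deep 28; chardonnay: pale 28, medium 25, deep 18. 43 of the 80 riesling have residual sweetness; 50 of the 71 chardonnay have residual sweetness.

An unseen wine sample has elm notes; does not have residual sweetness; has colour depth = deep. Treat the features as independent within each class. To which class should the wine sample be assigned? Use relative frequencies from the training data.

riesling

riesling: (80/151) × (76/80) × (28/80) × (37/80) ≈ 0.0814735
chardonnay: (71/151) × (20/71) × (18/71) × (21/71) ≈ 0.0099318
Highest score → riesling.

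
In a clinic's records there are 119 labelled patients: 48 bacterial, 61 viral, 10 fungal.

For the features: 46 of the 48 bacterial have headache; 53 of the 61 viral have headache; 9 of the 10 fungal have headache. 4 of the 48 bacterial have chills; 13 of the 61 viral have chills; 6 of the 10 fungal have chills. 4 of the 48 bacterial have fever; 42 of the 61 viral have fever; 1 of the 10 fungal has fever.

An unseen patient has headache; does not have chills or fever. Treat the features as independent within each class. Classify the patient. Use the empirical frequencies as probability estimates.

bacterial: (48/119) × (46/48) × (44/48) × (44/48) ≈ 0.324813
viral: (61/119) × (53/61) × (48/61) × (19/61) ≈ 0.10916
fungal: (10/119) × (9/10) × (4/10) × (9/10) ≈ 0.0272269
Highest score → bacterial.

bacterial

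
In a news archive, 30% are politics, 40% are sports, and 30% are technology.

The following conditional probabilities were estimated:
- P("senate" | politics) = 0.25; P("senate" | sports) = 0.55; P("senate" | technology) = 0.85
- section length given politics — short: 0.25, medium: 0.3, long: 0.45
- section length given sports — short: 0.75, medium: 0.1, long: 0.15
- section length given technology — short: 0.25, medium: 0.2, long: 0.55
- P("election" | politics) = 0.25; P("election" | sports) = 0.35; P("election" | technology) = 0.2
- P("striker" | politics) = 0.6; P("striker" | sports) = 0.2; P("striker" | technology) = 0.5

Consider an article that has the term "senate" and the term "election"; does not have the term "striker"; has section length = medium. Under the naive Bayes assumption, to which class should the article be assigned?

sports

politics: 0.3 × 0.25 × 0.3 × 0.25 × (1−0.6) = 0.00225
sports: 0.4 × 0.55 × 0.1 × 0.35 × (1−0.2) = 0.00616
technology: 0.3 × 0.85 × 0.2 × 0.2 × (1−0.5) = 0.0051
Highest score → sports.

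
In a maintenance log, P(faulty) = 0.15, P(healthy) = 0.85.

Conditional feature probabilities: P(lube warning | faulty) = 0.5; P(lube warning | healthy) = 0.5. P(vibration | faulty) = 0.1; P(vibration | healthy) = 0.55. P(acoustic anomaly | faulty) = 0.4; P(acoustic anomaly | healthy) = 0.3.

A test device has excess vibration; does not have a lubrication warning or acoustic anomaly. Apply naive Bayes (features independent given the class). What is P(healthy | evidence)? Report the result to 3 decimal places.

faulty: 0.15 × (1−0.5) × 0.1 × (1−0.4) = 0.0045
healthy: 0.85 × (1−0.5) × 0.55 × (1−0.3) = 0.163625
P(healthy | x) = 0.163625 / 0.168125 ≈ 0.973

0.973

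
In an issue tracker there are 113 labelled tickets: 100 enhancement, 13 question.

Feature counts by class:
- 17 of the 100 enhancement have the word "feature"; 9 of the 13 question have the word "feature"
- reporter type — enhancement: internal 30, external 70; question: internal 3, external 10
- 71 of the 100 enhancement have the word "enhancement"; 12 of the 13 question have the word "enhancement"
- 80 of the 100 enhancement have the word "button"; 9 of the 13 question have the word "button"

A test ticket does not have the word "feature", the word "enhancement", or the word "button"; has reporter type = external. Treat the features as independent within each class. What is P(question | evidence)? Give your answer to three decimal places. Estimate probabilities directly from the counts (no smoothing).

0.021

enhancement: (100/113) × (83/100) × (70/100) × (29/100) × (20/100) ≈ 0.0298212
question: (13/113) × (4/13) × (10/13) × (1/13) × (4/13) ≈ 0.000644483
P(question | x) = 0.000644483 / 0.030465683 ≈ 0.021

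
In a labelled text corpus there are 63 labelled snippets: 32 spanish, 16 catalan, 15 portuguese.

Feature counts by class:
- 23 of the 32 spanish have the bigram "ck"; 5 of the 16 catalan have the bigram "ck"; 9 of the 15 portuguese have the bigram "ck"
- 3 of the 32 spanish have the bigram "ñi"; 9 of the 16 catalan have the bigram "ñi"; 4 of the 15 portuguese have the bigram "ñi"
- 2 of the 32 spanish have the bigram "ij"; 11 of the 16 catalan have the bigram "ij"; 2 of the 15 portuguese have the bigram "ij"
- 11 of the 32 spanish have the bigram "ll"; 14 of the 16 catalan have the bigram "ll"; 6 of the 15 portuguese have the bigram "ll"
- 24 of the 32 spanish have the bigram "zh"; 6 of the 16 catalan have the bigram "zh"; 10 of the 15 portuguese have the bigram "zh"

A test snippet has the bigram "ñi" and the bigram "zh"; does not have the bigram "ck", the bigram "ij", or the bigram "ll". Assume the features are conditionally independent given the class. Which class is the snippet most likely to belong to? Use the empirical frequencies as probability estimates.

portuguese

spanish: (32/63) × (9/32) × (3/32) × (30/32) × (21/32) × (24/32) = 0.0061798095703125
catalan: (16/63) × (11/16) × (9/16) × (5/16) × (2/16) × (6/16) ≈ 0.00143869
portuguese: (15/63) × (6/15) × (4/15) × (13/15) × (9/15) × (10/15) ≈ 0.00880423
Highest score → portuguese.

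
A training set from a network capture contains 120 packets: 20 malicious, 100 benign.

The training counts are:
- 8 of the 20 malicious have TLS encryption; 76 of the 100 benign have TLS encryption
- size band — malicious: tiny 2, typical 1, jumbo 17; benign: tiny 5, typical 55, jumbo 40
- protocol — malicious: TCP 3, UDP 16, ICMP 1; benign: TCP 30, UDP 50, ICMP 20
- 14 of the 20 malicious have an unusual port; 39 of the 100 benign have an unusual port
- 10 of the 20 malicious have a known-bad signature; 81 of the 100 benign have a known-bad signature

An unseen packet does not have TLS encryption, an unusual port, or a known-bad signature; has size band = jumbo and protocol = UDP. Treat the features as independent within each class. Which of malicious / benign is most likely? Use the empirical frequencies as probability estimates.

malicious

malicious: (20/120) × (12/20) × (17/20) × (16/20) × (6/20) × (10/20) = 0.0102
benign: (100/120) × (24/100) × (40/100) × (50/100) × (61/100) × (19/100) = 0.004636
Highest score → malicious.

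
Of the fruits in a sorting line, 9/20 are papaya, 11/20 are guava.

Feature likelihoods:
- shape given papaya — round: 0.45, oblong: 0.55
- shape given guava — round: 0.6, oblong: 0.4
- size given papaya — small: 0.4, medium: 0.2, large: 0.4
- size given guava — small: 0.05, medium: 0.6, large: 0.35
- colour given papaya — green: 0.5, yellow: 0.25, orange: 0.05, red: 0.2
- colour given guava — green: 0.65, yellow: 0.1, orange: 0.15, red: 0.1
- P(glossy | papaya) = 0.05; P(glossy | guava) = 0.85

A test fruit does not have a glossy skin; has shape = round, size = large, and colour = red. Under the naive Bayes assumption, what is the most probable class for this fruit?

papaya

papaya: 0.45 × 0.45 × 0.4 × 0.2 × (1−0.05) = 0.01539
guava: 0.55 × 0.6 × 0.35 × 0.1 × (1−0.85) = 0.0017325
Highest score → papaya.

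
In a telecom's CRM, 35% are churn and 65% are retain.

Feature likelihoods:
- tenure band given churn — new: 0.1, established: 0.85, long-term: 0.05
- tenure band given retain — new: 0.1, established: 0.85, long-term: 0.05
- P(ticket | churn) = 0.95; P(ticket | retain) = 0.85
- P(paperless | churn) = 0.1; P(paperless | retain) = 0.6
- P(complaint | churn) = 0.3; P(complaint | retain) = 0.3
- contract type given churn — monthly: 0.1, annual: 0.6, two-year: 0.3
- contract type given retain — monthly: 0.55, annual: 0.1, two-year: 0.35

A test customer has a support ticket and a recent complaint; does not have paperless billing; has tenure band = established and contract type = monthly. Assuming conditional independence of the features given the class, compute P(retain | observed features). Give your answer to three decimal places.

churn: 0.35 × 0.85 × 0.95 × (1−0.1) × 0.3 × 0.1 = 0.007630875
retain: 0.65 × 0.85 × 0.85 × (1−0.6) × 0.3 × 0.55 = 0.03099525
P(retain | x) = 0.03099525 / 0.038626125 ≈ 0.802

0.802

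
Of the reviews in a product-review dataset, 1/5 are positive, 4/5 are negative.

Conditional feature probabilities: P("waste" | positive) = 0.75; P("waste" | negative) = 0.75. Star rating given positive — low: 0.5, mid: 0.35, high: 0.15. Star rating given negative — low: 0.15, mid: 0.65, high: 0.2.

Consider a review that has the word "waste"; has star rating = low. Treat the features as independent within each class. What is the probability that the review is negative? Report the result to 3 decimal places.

0.545

positive: 0.2 × 0.75 × 0.5 = 0.075
negative: 0.8 × 0.75 × 0.15 = 0.09
P(negative | x) = 0.09 / 0.165 ≈ 0.545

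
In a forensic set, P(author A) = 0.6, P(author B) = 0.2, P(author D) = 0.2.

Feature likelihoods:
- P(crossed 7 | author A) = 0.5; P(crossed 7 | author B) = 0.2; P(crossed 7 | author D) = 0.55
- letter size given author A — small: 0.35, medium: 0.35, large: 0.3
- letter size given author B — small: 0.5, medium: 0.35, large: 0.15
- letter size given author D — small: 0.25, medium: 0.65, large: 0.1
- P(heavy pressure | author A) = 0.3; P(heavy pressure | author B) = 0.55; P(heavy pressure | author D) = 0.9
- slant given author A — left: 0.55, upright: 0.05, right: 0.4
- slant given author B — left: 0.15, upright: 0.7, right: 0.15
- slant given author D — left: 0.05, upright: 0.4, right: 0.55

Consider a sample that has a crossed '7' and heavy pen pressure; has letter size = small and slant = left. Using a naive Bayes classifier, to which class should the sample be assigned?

author A: 0.6 × 0.5 × 0.35 × 0.3 × 0.55 = 0.017325
author B: 0.2 × 0.2 × 0.5 × 0.55 × 0.15 = 0.00165
author D: 0.2 × 0.55 × 0.25 × 0.9 × 0.05 = 0.0012375
Highest score → author A.

author A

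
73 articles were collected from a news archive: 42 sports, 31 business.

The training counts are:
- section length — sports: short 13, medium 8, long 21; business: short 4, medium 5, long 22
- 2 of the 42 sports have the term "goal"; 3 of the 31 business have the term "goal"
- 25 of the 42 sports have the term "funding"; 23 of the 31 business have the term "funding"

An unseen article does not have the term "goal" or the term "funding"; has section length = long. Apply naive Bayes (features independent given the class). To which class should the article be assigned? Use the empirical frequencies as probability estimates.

sports

sports: (42/73) × (21/42) × (40/42) × (17/42) ≈ 0.110894
business: (31/73) × (22/31) × (28/31) × (8/31) ≈ 0.0702465
Highest score → sports.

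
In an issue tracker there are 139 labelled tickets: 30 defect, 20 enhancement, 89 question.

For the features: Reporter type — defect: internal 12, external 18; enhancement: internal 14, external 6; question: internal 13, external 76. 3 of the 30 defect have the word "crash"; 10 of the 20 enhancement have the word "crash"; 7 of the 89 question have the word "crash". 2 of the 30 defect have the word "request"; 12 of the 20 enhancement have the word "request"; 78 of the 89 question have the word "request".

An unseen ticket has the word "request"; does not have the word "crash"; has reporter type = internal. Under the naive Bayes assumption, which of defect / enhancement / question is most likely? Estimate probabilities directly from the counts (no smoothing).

question

defect: (30/139) × (12/30) × (27/30) × (2/30) ≈ 0.00517986
enhancement: (20/139) × (14/20) × (10/20) × (12/20) ≈ 0.0302158
question: (89/139) × (13/89) × (82/89) × (78/89) ≈ 0.0755191
Highest score → question.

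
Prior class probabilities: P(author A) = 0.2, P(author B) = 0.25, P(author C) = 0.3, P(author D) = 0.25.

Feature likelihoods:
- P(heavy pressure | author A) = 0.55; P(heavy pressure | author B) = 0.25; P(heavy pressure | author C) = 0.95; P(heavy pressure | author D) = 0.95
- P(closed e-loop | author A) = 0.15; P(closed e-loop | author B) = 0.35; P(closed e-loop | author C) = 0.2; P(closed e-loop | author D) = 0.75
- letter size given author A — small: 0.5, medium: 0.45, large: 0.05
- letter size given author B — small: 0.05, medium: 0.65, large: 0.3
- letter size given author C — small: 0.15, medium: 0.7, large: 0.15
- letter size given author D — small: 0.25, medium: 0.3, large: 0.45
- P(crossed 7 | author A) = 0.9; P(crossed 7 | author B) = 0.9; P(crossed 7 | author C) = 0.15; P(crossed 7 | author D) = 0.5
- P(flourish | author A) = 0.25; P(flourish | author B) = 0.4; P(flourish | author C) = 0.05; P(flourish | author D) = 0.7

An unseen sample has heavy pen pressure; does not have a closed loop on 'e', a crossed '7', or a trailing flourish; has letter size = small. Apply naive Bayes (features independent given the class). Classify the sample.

author C

author A: 0.2 × 0.55 × (1−0.15) × 0.5 × (1−0.9) × (1−0.25) = 0.00350625
author B: 0.25 × 0.25 × (1−0.35) × 0.05 × (1−0.9) × (1−0.4) = 0.000121875
author C: 0.3 × 0.95 × (1−0.2) × 0.15 × (1−0.15) × (1−0.05) = 0.0276165
author D: 0.25 × 0.95 × (1−0.75) × 0.25 × (1−0.5) × (1−0.7) = 0.0022265625
Highest score → author C.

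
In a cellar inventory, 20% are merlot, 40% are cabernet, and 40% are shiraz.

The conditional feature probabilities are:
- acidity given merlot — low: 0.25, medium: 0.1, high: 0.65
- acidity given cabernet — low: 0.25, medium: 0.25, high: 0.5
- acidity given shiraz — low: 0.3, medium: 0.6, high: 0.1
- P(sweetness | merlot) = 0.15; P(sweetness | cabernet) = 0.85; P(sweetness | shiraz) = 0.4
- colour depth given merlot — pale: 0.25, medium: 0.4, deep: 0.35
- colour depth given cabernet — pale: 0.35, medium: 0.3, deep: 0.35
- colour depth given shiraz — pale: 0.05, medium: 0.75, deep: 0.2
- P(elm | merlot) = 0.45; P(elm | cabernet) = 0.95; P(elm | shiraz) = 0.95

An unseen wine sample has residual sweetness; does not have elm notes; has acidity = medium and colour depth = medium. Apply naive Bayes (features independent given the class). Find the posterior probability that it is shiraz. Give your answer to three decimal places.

merlot: 0.2 × 0.1 × 0.15 × 0.4 × (1−0.45) = 0.00066
cabernet: 0.4 × 0.25 × 0.85 × 0.3 × (1−0.95) = 0.001275
shiraz: 0.4 × 0.6 × 0.4 × 0.75 × (1−0.95) = 0.0036
P(shiraz | x) = 0.0036 / 0.005535 ≈ 0.650

0.650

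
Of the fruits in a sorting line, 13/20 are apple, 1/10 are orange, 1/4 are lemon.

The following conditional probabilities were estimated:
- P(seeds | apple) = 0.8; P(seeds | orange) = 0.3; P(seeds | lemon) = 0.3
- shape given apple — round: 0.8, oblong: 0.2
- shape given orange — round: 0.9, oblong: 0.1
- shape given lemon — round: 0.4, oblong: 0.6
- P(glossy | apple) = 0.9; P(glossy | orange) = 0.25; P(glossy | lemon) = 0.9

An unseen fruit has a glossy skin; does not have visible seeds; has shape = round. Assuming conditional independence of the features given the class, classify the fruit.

apple: 0.65 × (1−0.8) × 0.8 × 0.9 = 0.0936
orange: 0.1 × (1−0.3) × 0.9 × 0.25 = 0.01575
lemon: 0.25 × (1−0.3) × 0.4 × 0.9 = 0.063
Highest score → apple.

apple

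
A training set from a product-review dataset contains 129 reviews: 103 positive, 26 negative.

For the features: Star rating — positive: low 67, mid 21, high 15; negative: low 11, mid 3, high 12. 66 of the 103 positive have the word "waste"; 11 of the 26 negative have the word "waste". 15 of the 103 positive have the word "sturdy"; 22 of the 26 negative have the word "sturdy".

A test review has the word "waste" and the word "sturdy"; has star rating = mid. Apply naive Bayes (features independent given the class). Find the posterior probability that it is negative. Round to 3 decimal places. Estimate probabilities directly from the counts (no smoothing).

0.354

positive: (103/129) × (21/103) × (66/103) × (15/103) ≈ 0.0151911
negative: (26/129) × (3/26) × (11/26) × (22/26) ≈ 0.00832531
P(negative | x) = 0.00832531 / 0.02351641 ≈ 0.354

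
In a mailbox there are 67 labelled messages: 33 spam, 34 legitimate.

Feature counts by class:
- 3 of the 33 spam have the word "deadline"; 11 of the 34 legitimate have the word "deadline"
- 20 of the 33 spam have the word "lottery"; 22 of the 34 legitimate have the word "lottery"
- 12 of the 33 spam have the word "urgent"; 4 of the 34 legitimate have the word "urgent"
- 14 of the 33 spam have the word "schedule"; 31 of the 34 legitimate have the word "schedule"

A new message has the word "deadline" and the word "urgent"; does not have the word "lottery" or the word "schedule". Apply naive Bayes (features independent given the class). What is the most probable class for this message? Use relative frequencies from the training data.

spam: (33/67) × (3/33) × (13/33) × (12/33) × (19/33) ≈ 0.00369303
legitimate: (34/67) × (11/34) × (12/34) × (4/34) × (3/34) ≈ 0.000601511
Highest score → spam.

spam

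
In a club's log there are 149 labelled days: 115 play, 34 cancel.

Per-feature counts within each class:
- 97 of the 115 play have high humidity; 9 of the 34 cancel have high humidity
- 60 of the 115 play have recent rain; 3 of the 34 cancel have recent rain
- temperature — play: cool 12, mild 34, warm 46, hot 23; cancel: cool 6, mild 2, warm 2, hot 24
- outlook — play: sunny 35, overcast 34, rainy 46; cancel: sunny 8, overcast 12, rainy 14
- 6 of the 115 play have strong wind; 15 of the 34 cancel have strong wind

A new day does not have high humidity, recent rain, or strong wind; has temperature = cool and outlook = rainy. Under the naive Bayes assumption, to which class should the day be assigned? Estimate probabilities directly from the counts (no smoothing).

cancel

play: (115/149) × (18/115) × (55/115) × (12/115) × (46/115) × (109/115) ≈ 0.00228572
cancel: (34/149) × (25/34) × (31/34) × (6/34) × (14/34) × (19/34) ≈ 0.00621202
Highest score → cancel.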